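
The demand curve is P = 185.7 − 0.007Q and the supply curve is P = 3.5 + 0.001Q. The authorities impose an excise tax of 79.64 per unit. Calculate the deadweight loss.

396408.10

Competitive equilibrium: 185.7 − 0.007Q = 3.5 + 0.001Q → Q* = 22775, P* = 26.275.
With the tax, the buyer price exceeds the seller price by 79.64: (185.7 − 0.007Q) − (3.5 + 0.001Q) = 79.64 → Q' = 12820.
ΔQ = 22775 − 12820 = 9955; the wedge equals the tax, 79.64.
Welfare loss = ½ × 9955 × 79.64 = 396408.10.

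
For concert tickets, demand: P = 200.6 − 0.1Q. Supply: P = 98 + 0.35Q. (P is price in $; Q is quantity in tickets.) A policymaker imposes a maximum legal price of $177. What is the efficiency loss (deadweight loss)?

$1.18

Competitive equilibrium: 200.6 − 0.1Q = 98 + 0.35Q → Q* = 228, P* = 177.8.
At the ceiling P = 177, quantity supplied = (177 − 98)/0.35 = 225.7143.
Willingness to pay at Q' = 225.7143: 200.6 − 0.1·225.7143 = 178.0286.
ΔQ = 228 − 225.7143 = 2.2857; wedge = 178.0286 − 177 = 1.0286.
The triangle = ½ × 2.2857 × 1.0286 = $1.18.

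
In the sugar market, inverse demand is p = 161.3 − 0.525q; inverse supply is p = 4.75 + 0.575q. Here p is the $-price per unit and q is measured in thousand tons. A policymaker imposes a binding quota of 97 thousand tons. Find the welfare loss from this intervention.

Competitive equilibrium: 161.3 − 0.525q = 4.75 + 0.575q → q* = 142.3182, p* = 86.583.
At q = 97: demand price = 161.3 − 0.525·97 = 110.375; supply price = 4.75 + 0.575·97 = 60.525.
Δq = 142.3182 − 97 = 45.3182; wedge = 110.375 − 60.525 = 49.85.
DWL = ½ × 45.3182 × 49.85 = $1129.56 thousand.

$1129.56 thousand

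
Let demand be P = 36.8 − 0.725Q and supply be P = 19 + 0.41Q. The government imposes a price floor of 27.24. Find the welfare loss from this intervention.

3.54

Competitive equilibrium: 36.8 − 0.725Q = 19 + 0.41Q → Q* = 15.6828, P* = 25.43.
At the floor P = 27.24, quantity demanded = (36.8 − 27.24)/0.725 = 13.1862.
Sellers' marginal cost at Q' = 13.1862: 19 + 0.41·13.1862 = 24.4063.
ΔQ = 15.6828 − 13.1862 = 2.4966; wedge = 27.24 − 24.4063 = 2.8337.
The triangle = ½ × 2.4966 × 2.8337 = 3.54.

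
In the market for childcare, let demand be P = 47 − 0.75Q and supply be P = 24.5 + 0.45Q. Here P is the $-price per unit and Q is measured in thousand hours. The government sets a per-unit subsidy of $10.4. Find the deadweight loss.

$45.07 thousand

Competitive equilibrium: 47 − 0.75Q = 24.5 + 0.45Q → Q* = 18.75, P* = 32.9375.
The subsidy lowers effective supply by 10.4: P = 14.1 + 0.45Q.
New quantity: 47 − 0.75Q = 14.1 + 0.45Q → Q' = 27.4167.
Overproduction ΔQ = 27.4167 − 18.75 = 8.6667; wedge = subsidy = 10.4.
DWL = ½ × 8.6667 × 10.4 = $45.07 thousand.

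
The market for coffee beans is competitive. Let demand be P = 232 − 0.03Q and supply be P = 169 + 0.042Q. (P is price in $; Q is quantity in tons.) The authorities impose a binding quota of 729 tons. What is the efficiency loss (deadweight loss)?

Competitive equilibrium: 232 − 0.03Q = 169 + 0.042Q → Q* = 875, P* = 205.75.
At Q = 729: demand price = 232 − 0.03·729 = 210.13; supply price = 169 + 0.042·729 = 199.618.
ΔQ = 875 − 729 = 146; wedge = 210.13 − 199.618 = 10.512.
Deadweight loss = ½ × 146 × 10.512 = $767.376.

$767.376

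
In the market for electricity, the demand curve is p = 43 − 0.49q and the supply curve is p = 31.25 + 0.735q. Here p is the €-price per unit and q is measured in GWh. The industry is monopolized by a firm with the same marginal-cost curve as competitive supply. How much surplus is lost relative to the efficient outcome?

€4.60

Competitive equilibrium: 43 − 0.49q = 31.25 + 0.735q → q* = 9.5918, p* = 38.3.
Marginal revenue: MR = 43 − 0.98q. Set MR = MC: 43 − 0.98q = 31.25 + 0.735q → q_m = 6.8513.
Price p_m = 43 − 0.49·6.8513 = 39.6429; MC(q_m) = 31.25 + 0.735·6.8513 = 36.2857.
Competitive q* = 9.5918, so Δq = 2.7405; wedge = 39.6429 − 36.2857 = 3.3572.
The triangle = ½ × 2.7405 × 3.3572 = €4.60.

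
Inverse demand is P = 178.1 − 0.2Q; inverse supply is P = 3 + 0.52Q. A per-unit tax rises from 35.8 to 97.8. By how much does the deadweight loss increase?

Competitive equilibrium: 178.1 − 0.2Q = 3 + 0.52Q → Q* = 243.1944, P* = 129.4611.
For a per-unit tax t: ΔQ = t/0.72, so DWL = ½·t·(t/0.72) = t²/1.44.
At t = 35.8: DWL = 890.028. At t = 97.8: DWL = 6642.25.
Increase = 6642.25 − 890.028 = 5752.22.

5752.22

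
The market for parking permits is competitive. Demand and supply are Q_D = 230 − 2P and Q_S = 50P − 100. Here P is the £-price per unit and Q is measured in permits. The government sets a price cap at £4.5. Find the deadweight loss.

In inverse form: demand P = 115 − 0.5Q, supply P = 2 + 0.02Q.
Competitive equilibrium: 115 − 0.5Q = 2 + 0.02Q → Q* = 217.3077, P* = 6.3462.
At the ceiling P = 4.5, quantity supplied = (4.5 − 2)/0.02 = 125.
Willingness to pay at Q' = 125: 115 − 0.5·125 = 52.5.
ΔQ = 217.3077 − 125 = 92.3077; wedge = 52.5 − 4.5 = 48.
Welfare loss = ½ × 92.3077 × 48 = £2215.38.

£2215.38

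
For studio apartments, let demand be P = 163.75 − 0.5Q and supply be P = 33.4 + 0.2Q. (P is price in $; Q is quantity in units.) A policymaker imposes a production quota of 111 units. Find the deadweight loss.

$1980.02

Competitive equilibrium: 163.75 − 0.5Q = 33.4 + 0.2Q → Q* = 186.2143, P* = 70.6429.
At Q = 111: demand price = 163.75 − 0.5·111 = 108.25; supply price = 33.4 + 0.2·111 = 55.6.
ΔQ = 186.2143 − 111 = 75.2143; wedge = 108.25 − 55.6 = 52.65.
Deadweight loss = ½ × 75.2143 × 52.65 = $1980.02.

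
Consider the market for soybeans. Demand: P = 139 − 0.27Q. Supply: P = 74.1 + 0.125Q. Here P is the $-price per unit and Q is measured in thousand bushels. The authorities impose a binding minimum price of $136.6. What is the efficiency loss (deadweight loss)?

$4770.37 thousand

Competitive equilibrium: 139 − 0.27Q = 74.1 + 0.125Q → Q* = 164.3038, P* = 94.638.
At the floor P = 136.6, quantity demanded = (139 − 136.6)/0.27 = 8.8889.
Sellers' marginal cost at Q' = 8.8889: 74.1 + 0.125·8.8889 = 75.2111.
ΔQ = 164.3038 − 8.8889 = 155.4149; wedge = 136.6 − 75.2111 = 61.3889.
DWL = ½ × 155.4149 × 61.3889 = $4770.37 thousand.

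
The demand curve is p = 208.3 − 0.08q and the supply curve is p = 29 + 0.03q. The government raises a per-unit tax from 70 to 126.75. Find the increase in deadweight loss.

Competitive equilibrium: 208.3 − 0.08q = 29 + 0.03q → q* = 1630, p* = 77.9.
For a per-unit tax t: Δq = t/0.11, so DWL = ½·t·(t/0.11) = t²/0.22.
At t = 70: DWL = 22272.727. At t = 126.75: DWL = 73025.284.
Increase = 73025.284 − 22272.727 = 50752.56.

50752.56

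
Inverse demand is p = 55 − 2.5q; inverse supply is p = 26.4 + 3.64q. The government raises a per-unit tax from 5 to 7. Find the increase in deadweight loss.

Competitive equilibrium: 55 − 2.5q = 26.4 + 3.64q → q* = 4.658, p* = 43.355.
For a per-unit tax t: Δq = t/6.14, so DWL = ½·t·(t/6.14) = t²/12.28.
At t = 5: DWL = 2.036. At t = 7: DWL = 3.99.
Increase = 3.99 − 2.036 = 1.95.

1.95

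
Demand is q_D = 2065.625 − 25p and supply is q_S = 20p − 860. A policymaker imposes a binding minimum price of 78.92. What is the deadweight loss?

5438.81

In inverse form: demand p = 82.625 − 0.04q, supply p = 43 + 0.05q.
Competitive equilibrium: 82.625 − 0.04q = 43 + 0.05q → q* = 440.27778, p* = 65.01389.
At the floor p = 78.92, quantity demanded = (82.625 − 78.92)/0.04 = 92.625.
Sellers' marginal cost at q' = 92.625: 43 + 0.05·92.625 = 47.63125.
Δq = 440.27778 − 92.625 = 347.65278; wedge = 78.92 − 47.63125 = 31.28875.
Deadweight loss = ½ × 347.65278 × 31.28875 = 5438.81.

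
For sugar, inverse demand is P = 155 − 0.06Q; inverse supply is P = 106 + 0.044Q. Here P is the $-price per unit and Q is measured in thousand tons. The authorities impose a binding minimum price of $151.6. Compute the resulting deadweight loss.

$8933.58 thousand

Competitive equilibrium: 155 − 0.06Q = 106 + 0.044Q → Q* = 471.15385, P* = 126.73077.
At the floor P = 151.6, quantity demanded = (155 − 151.6)/0.06 = 56.66667.
Sellers' marginal cost at Q' = 56.66667: 106 + 0.044·56.66667 = 108.49333.
ΔQ = 471.15385 − 56.66667 = 414.48718; wedge = 151.6 − 108.49333 = 43.10667.
Welfare loss = ½ × 414.48718 × 43.10667 = $8933.58 thousand.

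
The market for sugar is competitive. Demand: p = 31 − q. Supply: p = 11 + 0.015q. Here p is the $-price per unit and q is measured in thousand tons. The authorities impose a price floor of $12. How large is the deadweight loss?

$0.25 thousand

Competitive equilibrium: 31 − q = 11 + 0.015q → q* = 19.7044, p* = 11.2956.
At the floor p = 12, quantity demanded = (31 − 12)/1 = 19.
Sellers' marginal cost at q' = 19: 11 + 0.015·19 = 11.285.
Δq = 19.7044 − 19 = 0.7044; wedge = 12 − 11.285 = 0.715.
The triangle = ½ × 0.7044 × 0.715 = $0.25 thousand.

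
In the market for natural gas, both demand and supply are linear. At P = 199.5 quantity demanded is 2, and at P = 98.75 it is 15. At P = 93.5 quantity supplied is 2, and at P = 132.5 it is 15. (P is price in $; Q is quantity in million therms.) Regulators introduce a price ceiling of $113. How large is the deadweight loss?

$60.70 million

Demand slope = (98.75 − 199.5)/(15 − 2) = −7.75, so P = 215 − 7.75Q.
Supply slope = (132.5 − 93.5)/(15 − 2) = 3, so P = 87.5 + 3Q.
Competitive equilibrium: 215 − 7.75Q = 87.5 + 3Q → Q* = 11.8605, P* = 123.0814.
At the ceiling P = 113, quantity supplied = (113 − 87.5)/3 = 8.5.
Willingness to pay at Q' = 8.5: 215 − 7.75·8.5 = 149.125.
ΔQ = 11.8605 − 8.5 = 3.3605; wedge = 149.125 − 113 = 36.125.
Welfare loss = ½ × 3.3605 × 36.125 = $60.70 million.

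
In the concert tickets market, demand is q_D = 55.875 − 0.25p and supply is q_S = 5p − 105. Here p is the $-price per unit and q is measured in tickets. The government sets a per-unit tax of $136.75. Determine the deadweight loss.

In inverse form: demand p = 223.5 − 4q, supply p = 21 + 0.2q.
Competitive equilibrium: 223.5 − 4q = 21 + 0.2q → q* = 48.2143, p* = 30.6429.
With the tax, the buyer price exceeds the seller price by 136.75: (223.5 − 4q) − (21 + 0.2q) = 136.75 → q' = 15.6548.
Δq = 48.2143 − 15.6548 = 32.5595; the wedge equals the tax, 136.75.
Deadweight loss = ½ × 32.5595 × 136.75 = $2226.26.

$2226.26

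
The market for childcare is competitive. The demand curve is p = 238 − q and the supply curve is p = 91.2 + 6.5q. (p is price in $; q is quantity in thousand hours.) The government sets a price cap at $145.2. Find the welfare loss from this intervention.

Competitive equilibrium: 238 − q = 91.2 + 6.5q → q* = 19.5733, p* = 218.4267.
At the ceiling p = 145.2, quantity supplied = (145.2 − 91.2)/6.5 = 8.3077.
Willingness to pay at q' = 8.3077: 238 − 1·8.3077 = 229.6923.
Δq = 19.5733 − 8.3077 = 11.2656; wedge = 229.6923 − 145.2 = 84.4923.
Welfare loss = ½ × 11.2656 × 84.4923 = $475.93 thousand.

$475.93 thousand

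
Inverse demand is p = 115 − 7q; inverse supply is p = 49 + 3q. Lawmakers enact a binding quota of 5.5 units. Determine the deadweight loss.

6.05

Competitive equilibrium: 115 − 7q = 49 + 3q → q* = 6.6, p* = 68.8.
At q = 5.5: demand price = 115 − 7·5.5 = 76.5; supply price = 49 + 3·5.5 = 65.5.
Δq = 6.6 − 5.5 = 1.1; wedge = 76.5 − 65.5 = 11.
Deadweight loss = ½ × 1.1 × 11 = 6.05.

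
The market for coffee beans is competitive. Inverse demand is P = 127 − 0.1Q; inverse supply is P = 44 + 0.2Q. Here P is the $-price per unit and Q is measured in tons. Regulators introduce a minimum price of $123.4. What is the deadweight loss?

$8688.07

Competitive equilibrium: 127 − 0.1Q = 44 + 0.2Q → Q* = 276.6667, P* = 99.3333.
At the floor P = 123.4, quantity demanded = (127 − 123.4)/0.1 = 36.
Sellers' marginal cost at Q' = 36: 44 + 0.2·36 = 51.2.
ΔQ = 276.6667 − 36 = 240.6667; wedge = 123.4 − 51.2 = 72.2.
The triangle = ½ × 240.6667 × 72.2 = $8688.07.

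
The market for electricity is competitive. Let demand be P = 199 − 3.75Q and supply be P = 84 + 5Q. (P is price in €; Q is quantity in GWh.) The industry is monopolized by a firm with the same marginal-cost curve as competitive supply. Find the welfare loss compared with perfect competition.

€68.01

Competitive equilibrium: 199 − 3.75Q = 84 + 5Q → Q* = 13.14286, P* = 149.71429.
Marginal revenue: MR = 199 − 7.5Q. Set MR = MC: 199 − 7.5Q = 84 + 5Q → Q_m = 9.2.
Price P_m = 199 − 3.75·9.2 = 164.5; MC(Q_m) = 84 + 5·9.2 = 130.
Competitive Q* = 13.14286, so ΔQ = 3.94286; wedge = 164.5 − 130 = 34.5.
Welfare loss = ½ × 3.94286 × 34.5 = €68.01.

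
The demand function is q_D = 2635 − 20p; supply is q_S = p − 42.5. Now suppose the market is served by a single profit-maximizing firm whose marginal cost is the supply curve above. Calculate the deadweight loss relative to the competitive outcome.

In inverse form: demand p = 131.75 − 0.05q, supply p = 42.5 + q.
Competitive equilibrium: 131.75 − 0.05q = 42.5 + q → q* = 85, p* = 127.5.
Marginal revenue: MR = 131.75 − 0.1q. Set MR = MC: 131.75 − 0.1q = 42.5 + q → q_m = 81.1364.
Price p_m = 131.75 − 0.05·81.1364 = 127.6932; MC(q_m) = 42.5 + 1·81.1364 = 123.6364.
Competitive q* = 85, so Δq = 3.8636; wedge = 127.6932 − 123.6364 = 4.0568.
Welfare loss = ½ × 3.8636 × 4.0568 = 7.84.

7.84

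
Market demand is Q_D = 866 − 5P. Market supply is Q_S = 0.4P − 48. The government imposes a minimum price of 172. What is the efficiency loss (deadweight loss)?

In inverse form: demand P = 173.2 − 0.2Q, supply P = 120 + 2.5Q.
Competitive equilibrium: 173.2 − 0.2Q = 120 + 2.5Q → Q* = 19.7037, P* = 169.2593.
At the floor P = 172, quantity demanded = (173.2 − 172)/0.2 = 6.
Sellers' marginal cost at Q' = 6: 120 + 2.5·6 = 135.
ΔQ = 19.7037 − 6 = 13.7037; wedge = 172 − 135 = 37.
The triangle = ½ × 13.7037 × 37 = 253.52.

253.52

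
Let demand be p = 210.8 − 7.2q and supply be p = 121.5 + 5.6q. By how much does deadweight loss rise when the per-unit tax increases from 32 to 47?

46.29

Competitive equilibrium: 210.8 − 7.2q = 121.5 + 5.6q → q* = 6.9766, p* = 160.5688.
For a per-unit tax t: Δq = t/12.8, so DWL = ½·t·(t/12.8) = t²/25.6.
At t = 32: DWL = 40. At t = 47: DWL = 86.289.
Increase = 86.289 − 40 = 46.29.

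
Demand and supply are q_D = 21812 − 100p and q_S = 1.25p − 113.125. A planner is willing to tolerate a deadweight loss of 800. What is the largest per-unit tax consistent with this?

In inverse form: demand p = 218.12 − 0.01q, supply p = 90.5 + 0.8q.
Competitive equilibrium: 218.12 − 0.01q = 90.5 + 0.8q → q* = 157.5556, p* = 216.5444.
A tax t gives Δq = t/0.81 and wedge t, so DWL = t²/1.62.
t²/1.62 = 800 → t² = 1296 → t = 36.

36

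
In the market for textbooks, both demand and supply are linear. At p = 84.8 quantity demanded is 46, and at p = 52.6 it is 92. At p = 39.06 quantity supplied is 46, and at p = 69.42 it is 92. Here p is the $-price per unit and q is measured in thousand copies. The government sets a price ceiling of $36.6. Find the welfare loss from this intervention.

Demand slope = (52.6 − 84.8)/(92 − 46) = −0.7, so p = 117 − 0.7q.
Supply slope = (69.42 − 39.06)/(92 − 46) = 0.66, so p = 8.7 + 0.66q.
Competitive equilibrium: 117 − 0.7q = 8.7 + 0.66q → q* = 79.63235, p* = 61.25735.
At the ceiling p = 36.6, quantity supplied = (36.6 − 8.7)/0.66 = 42.27273.
Willingness to pay at q' = 42.27273: 117 − 0.7·42.27273 = 87.40909.
Δq = 79.63235 − 42.27273 = 37.35962; wedge = 87.40909 − 36.6 = 50.80909.
DWL = ½ × 37.35962 × 50.80909 = $949.10 thousand.

$949.10 thousand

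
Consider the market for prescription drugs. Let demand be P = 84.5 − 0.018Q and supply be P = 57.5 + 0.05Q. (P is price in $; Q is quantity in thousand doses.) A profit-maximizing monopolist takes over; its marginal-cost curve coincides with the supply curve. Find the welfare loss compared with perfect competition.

$234.82 thousand

Competitive equilibrium: 84.5 − 0.018Q = 57.5 + 0.05Q → Q* = 397.0588, P* = 77.3529.
Marginal revenue: MR = 84.5 − 0.036Q. Set MR = MC: 84.5 − 0.036Q = 57.5 + 0.05Q → Q_m = 313.9535.
Price P_m = 84.5 − 0.018·313.9535 = 78.8488; MC(Q_m) = 57.5 + 0.05·313.9535 = 73.1977.
Competitive Q* = 397.0588, so ΔQ = 83.1053; wedge = 78.8488 − 73.1977 = 5.6511.
DWL = ½ × 83.1053 × 5.6511 = $234.82 thousand.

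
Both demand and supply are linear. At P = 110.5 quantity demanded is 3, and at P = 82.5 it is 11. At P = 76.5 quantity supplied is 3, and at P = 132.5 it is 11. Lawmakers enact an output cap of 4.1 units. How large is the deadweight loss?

Demand slope = (82.5 − 110.5)/(11 − 3) = −3.5, so P = 121 − 3.5Q.
Supply slope = (132.5 − 76.5)/(11 − 3) = 7, so P = 55.5 + 7Q.
Competitive equilibrium: 121 − 3.5Q = 55.5 + 7Q → Q* = 6.2381, P* = 99.1667.
At Q = 4.1: demand price = 121 − 3.5·4.1 = 106.65; supply price = 55.5 + 7·4.1 = 84.2.
ΔQ = 6.2381 − 4.1 = 2.1381; wedge = 106.65 − 84.2 = 22.45.
The triangle = ½ × 2.1381 × 22.45 = 24.

24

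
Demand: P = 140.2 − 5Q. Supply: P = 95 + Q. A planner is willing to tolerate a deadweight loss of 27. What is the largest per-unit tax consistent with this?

18

Competitive equilibrium: 140.2 − 5Q = 95 + Q → Q* = 7.5333, P* = 102.5333.
A tax t gives ΔQ = t/6 and wedge t, so DWL = t²/12.
t²/12 = 27 → t² = 324 → t = 18.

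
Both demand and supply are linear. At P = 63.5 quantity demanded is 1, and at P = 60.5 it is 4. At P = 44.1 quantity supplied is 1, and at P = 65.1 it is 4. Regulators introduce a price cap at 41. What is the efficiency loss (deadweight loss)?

32.90

Demand slope = (60.5 − 63.5)/(4 − 1) = −1, so P = 64.5 − Q.
Supply slope = (65.1 − 44.1)/(4 − 1) = 7, so P = 37.1 + 7Q.
Competitive equilibrium: 64.5 − Q = 37.1 + 7Q → Q* = 3.425, P* = 61.075.
At the ceiling P = 41, quantity supplied = (41 − 37.1)/7 = 0.5571.
Willingness to pay at Q' = 0.5571: 64.5 − 1·0.5571 = 63.9429.
ΔQ = 3.425 − 0.5571 = 2.8679; wedge = 63.9429 − 41 = 22.9429.
DWL = ½ × 2.8679 × 22.9429 = 32.90.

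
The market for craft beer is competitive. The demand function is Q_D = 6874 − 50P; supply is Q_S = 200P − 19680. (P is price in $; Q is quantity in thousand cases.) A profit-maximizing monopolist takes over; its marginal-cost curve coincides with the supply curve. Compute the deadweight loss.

$6033.57 thousand

In inverse form: demand P = 137.48 − 0.02Q, supply P = 98.4 + 0.005Q.
Competitive equilibrium: 137.48 − 0.02Q = 98.4 + 0.005Q → Q* = 1563.2, P* = 106.216.
Marginal revenue: MR = 137.48 − 0.04Q. Set MR = MC: 137.48 − 0.04Q = 98.4 + 0.005Q → Q_m = 868.4444.
Price P_m = 137.48 − 0.02·868.4444 = 120.1111; MC(Q_m) = 98.4 + 0.005·868.4444 = 102.7422.
Competitive Q* = 1563.2, so ΔQ = 694.7556; wedge = 120.1111 − 102.7422 = 17.3689.
Deadweight loss = ½ × 694.7556 × 17.3689 = $6033.57 thousand.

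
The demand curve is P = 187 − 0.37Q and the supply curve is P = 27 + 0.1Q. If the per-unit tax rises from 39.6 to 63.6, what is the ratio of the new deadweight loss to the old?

2.579

Competitive equilibrium: 187 − 0.37Q = 27 + 0.1Q → Q* = 340.4255, P* = 61.0426.
For a per-unit tax t: ΔQ = t/0.47, so DWL = ½·t·(t/0.47) = t²/0.94.
At t = 39.6: DWL = 1668.255. At t = 63.6: DWL = 4303.149.
Ratio = (63.6/39.6)² = 2.579.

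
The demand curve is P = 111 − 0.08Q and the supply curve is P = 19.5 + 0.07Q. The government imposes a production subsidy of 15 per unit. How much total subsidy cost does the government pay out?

Competitive equilibrium: 111 − 0.08Q = 19.5 + 0.07Q → Q* = 610, P* = 62.2.
The subsidy lowers effective supply by 15: P = 4.5 + 0.07Q.
New quantity: 111 − 0.08Q = 4.5 + 0.07Q → Q' = 710.
Total subsidy cost = 15 × 710 = 10650.

10650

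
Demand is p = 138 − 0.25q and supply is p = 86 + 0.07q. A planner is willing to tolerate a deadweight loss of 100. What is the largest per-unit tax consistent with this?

8

Competitive equilibrium: 138 − 0.25q = 86 + 0.07q → q* = 162.5, p* = 97.375.
A tax t gives Δq = t/0.32 and wedge t, so DWL = t²/0.64.
t²/0.64 = 100 → t² = 64 → t = 8.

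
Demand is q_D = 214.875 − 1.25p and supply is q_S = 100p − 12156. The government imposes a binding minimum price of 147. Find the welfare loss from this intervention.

389.79

In inverse form: demand p = 171.9 − 0.8q, supply p = 121.56 + 0.01q.
Competitive equilibrium: 171.9 − 0.8q = 121.56 + 0.01q → q* = 62.1481, p* = 122.1815.
At the floor p = 147, quantity demanded = (171.9 − 147)/0.8 = 31.125.
Sellers' marginal cost at q' = 31.125: 121.56 + 0.01·31.125 = 121.8713.
Δq = 62.1481 − 31.125 = 31.0231; wedge = 147 − 121.8713 = 25.1287.
Deadweight loss = ½ × 31.0231 × 25.1287 = 389.79.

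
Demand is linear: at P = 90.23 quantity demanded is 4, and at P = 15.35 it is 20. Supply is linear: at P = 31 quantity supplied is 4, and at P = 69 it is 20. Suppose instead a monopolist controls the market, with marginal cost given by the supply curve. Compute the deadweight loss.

86.20

Demand slope = (15.35 − 90.23)/(20 − 4) = −4.68, so P = 108.95 − 4.68Q.
Supply slope = (69 − 31)/(20 − 4) = 2.375, so P = 21.5 + 2.375Q.
Competitive equilibrium: 108.95 − 4.68Q = 21.5 + 2.375Q → Q* = 12.3955, P* = 50.9392.
Marginal revenue: MR = 108.95 − 9.36Q. Set MR = MC: 108.95 − 9.36Q = 21.5 + 2.375Q → Q_m = 7.4521.
Price P_m = 108.95 − 4.68·7.4521 = 74.0742; MC(Q_m) = 21.5 + 2.375·7.4521 = 39.1987.
Competitive Q* = 12.3955, so ΔQ = 4.9434; wedge = 74.0742 − 39.1987 = 34.8755.
Deadweight loss = ½ × 4.9434 × 34.8755 = 86.20.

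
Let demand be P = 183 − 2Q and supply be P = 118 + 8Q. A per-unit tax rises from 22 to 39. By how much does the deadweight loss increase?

Competitive equilibrium: 183 − 2Q = 118 + 8Q → Q* = 6.5, P* = 170.
For a per-unit tax t: ΔQ = t/10, so DWL = ½·t·(t/10) = t²/20.
At t = 22: DWL = 24.2. At t = 39: DWL = 76.05.
Increase = 76.05 − 24.2 = 51.85.

51.85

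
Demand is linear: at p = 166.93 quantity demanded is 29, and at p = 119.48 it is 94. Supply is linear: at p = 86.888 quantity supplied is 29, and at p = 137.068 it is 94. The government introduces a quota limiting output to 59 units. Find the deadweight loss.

Demand slope = (119.48 − 166.93)/(94 − 29) = −0.73, so p = 188.1 − 0.73q.
Supply slope = (137.068 − 86.888)/(94 − 29) = 0.772, so p = 64.5 + 0.772q.
Competitive equilibrium: 188.1 − 0.73q = 64.5 + 0.772q → q* = 82.2903, p* = 128.0281.
At q = 59: demand price = 188.1 − 0.73·59 = 145.03; supply price = 64.5 + 0.772·59 = 110.048.
Δq = 82.2903 − 59 = 23.2903; wedge = 145.03 − 110.048 = 34.982.
DWL = ½ × 23.2903 × 34.982 = 407.37.

407.37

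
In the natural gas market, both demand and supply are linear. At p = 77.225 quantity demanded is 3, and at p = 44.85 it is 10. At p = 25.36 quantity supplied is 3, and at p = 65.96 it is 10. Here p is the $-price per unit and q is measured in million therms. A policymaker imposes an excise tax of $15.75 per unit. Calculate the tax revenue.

$101.81 million

Demand slope = (44.85 − 77.225)/(10 − 3) = −4.625, so p = 91.1 − 4.625q.
Supply slope = (65.96 − 25.36)/(10 − 3) = 5.8, so p = 7.96 + 5.8q.
Competitive equilibrium: 91.1 − 4.625q = 7.96 + 5.8q → q* = 7.9751, p* = 54.2153.
With the tax, the buyer price exceeds the seller price by 15.75: (91.1 − 4.625q) − (7.96 + 5.8q) = 15.75 → q' = 6.4643.
Tax revenue = 15.75 × 6.4643 = $101.81 million.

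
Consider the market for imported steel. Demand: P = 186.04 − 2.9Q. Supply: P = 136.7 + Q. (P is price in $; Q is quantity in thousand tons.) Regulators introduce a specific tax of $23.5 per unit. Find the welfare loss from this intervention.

Competitive equilibrium: 186.04 − 2.9Q = 136.7 + Q → Q* = 12.6513, P* = 149.3513.
With the tax, the buyer price exceeds the seller price by 23.5: (186.04 − 2.9Q) − (136.7 + Q) = 23.5 → Q' = 6.6256.
ΔQ = 12.6513 − 6.6256 = 6.0257; the wedge equals the tax, 23.5.
The triangle = ½ × 6.0257 × 23.5 = $70.80 thousand.

$70.80 thousand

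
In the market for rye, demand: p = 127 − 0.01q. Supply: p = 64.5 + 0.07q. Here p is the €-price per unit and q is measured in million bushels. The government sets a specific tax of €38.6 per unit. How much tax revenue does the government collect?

Competitive equilibrium: 127 − 0.01q = 64.5 + 0.07q → q* = 781.25, p* = 119.1875.
With the tax, the buyer price exceeds the seller price by 38.6: (127 − 0.01q) − (64.5 + 0.07q) = 38.6 → q' = 298.75.
Tax revenue = 38.6 × 298.75 = €11531.75 million.

€11531.75 million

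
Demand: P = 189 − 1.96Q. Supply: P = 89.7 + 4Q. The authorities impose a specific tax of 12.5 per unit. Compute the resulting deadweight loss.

Competitive equilibrium: 189 − 1.96Q = 89.7 + 4Q → Q* = 16.6611, P* = 156.3443.
With the tax, the buyer price exceeds the seller price by 12.5: (189 − 1.96Q) − (89.7 + 4Q) = 12.5 → Q' = 14.5638.
ΔQ = 16.6611 − 14.5638 = 2.0973; the wedge equals the tax, 12.5.
The triangle = ½ × 2.0973 × 12.5 = 13.11.

13.11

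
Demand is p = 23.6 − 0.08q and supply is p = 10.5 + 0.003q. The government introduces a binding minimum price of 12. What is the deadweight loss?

Competitive equilibrium: 23.6 − 0.08q = 10.5 + 0.003q → q* = 157.8313, p* = 10.9735.
At the floor p = 12, quantity demanded = (23.6 − 12)/0.08 = 145.
Sellers' marginal cost at q' = 145: 10.5 + 0.003·145 = 10.935.
Δq = 157.8313 − 145 = 12.8313; wedge = 12 − 10.935 = 1.065.
Deadweight loss = ½ × 12.8313 × 1.065 = 6.83.

6.83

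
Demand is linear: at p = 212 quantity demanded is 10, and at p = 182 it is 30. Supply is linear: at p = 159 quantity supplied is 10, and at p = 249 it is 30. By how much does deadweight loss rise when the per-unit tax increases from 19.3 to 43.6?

127.37

Demand slope = (182 − 212)/(30 − 10) = −1.5, so p = 227 − 1.5q.
Supply slope = (249 − 159)/(30 − 10) = 4.5, so p = 114 + 4.5q.
Competitive equilibrium: 227 − 1.5q = 114 + 4.5q → q* = 18.8333, p* = 198.75.
For a per-unit tax t: Δq = t/6, so DWL = ½·t·(t/6) = t²/12.
At t = 19.3: DWL = 31.041. At t = 43.6: DWL = 158.413.
Increase = 158.413 − 31.041 = 127.37.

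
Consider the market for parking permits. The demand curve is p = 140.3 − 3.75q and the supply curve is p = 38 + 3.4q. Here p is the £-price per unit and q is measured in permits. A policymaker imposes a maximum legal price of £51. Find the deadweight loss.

Competitive equilibrium: 140.3 − 3.75q = 38 + 3.4q → q* = 14.3077, p* = 86.6462.
At the ceiling p = 51, quantity supplied = (51 − 38)/3.4 = 3.8235.
Willingness to pay at q' = 3.8235: 140.3 − 3.75·3.8235 = 125.9619.
Δq = 14.3077 − 3.8235 = 10.4842; wedge = 125.9619 − 51 = 74.9619.
DWL = ½ × 10.4842 × 74.9619 = £392.96.

£392.96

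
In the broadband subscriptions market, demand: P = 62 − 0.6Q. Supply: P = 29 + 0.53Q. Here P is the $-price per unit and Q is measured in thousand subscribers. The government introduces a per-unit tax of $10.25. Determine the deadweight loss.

Competitive equilibrium: 62 − 0.6Q = 29 + 0.53Q → Q* = 29.2035, P* = 44.4779.
With the tax, the buyer price exceeds the seller price by 10.25: (62 − 0.6Q) − (29 + 0.53Q) = 10.25 → Q' = 20.1327.
ΔQ = 29.2035 − 20.1327 = 9.0708; the wedge equals the tax, 10.25.
Welfare loss = ½ × 9.0708 × 10.25 = $46.49 thousand.

$46.49 thousand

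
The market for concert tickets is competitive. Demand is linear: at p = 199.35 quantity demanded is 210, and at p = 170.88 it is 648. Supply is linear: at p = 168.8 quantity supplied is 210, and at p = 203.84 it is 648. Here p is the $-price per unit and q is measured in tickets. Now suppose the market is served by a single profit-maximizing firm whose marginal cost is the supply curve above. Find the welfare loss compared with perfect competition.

$1229.28

Demand slope = (170.88 − 199.35)/(648 − 210) = −0.065, so p = 213 − 0.065q.
Supply slope = (203.84 − 168.8)/(648 − 210) = 0.08, so p = 152 + 0.08q.
Competitive equilibrium: 213 − 0.065q = 152 + 0.08q → q* = 420.68966, p* = 185.65517.
Marginal revenue: MR = 213 − 0.13q. Set MR = MC: 213 − 0.13q = 152 + 0.08q → q_m = 290.47619.
Price p_m = 213 − 0.065·290.47619 = 194.11905; MC(q_m) = 152 + 0.08·290.47619 = 175.2381.
Competitive q* = 420.68966, so Δq = 130.21347; wedge = 194.11905 − 175.2381 = 18.88095.
Welfare loss = ½ × 130.21347 × 18.88095 = $1229.28.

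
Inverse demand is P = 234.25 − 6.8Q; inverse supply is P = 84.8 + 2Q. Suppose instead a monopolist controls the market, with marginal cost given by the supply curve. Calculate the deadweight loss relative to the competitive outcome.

Competitive equilibrium: 234.25 − 6.8Q = 84.8 + 2Q → Q* = 16.983, P* = 118.7659.
Marginal revenue: MR = 234.25 − 13.6Q. Set MR = MC: 234.25 − 13.6Q = 84.8 + 2Q → Q_m = 9.5801.
Price P_m = 234.25 − 6.8·9.5801 = 169.1053; MC(Q_m) = 84.8 + 2·9.5801 = 103.9602.
Competitive Q* = 16.983, so ΔQ = 7.4029; wedge = 169.1053 − 103.9602 = 65.1451.
DWL = ½ × 7.4029 × 65.1451 = 241.13.

241.13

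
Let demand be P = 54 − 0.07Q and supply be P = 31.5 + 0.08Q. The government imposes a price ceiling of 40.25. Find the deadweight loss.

Competitive equilibrium: 54 − 0.07Q = 31.5 + 0.08Q → Q* = 150, P* = 43.5.
At the ceiling P = 40.25, quantity supplied = (40.25 − 31.5)/0.08 = 109.375.
Willingness to pay at Q' = 109.375: 54 − 0.07·109.375 = 46.3438.
ΔQ = 150 − 109.375 = 40.625; wedge = 46.3438 − 40.25 = 6.0938.
Deadweight loss = ½ × 40.625 × 6.0938 = 123.78.

123.78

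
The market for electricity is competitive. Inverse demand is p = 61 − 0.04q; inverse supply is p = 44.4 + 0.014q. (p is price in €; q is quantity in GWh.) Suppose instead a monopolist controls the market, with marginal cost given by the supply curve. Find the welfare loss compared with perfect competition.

€462.02

Competitive equilibrium: 61 − 0.04q = 44.4 + 0.014q → q* = 307.4074, p* = 48.7037.
Marginal revenue: MR = 61 − 0.08q. Set MR = MC: 61 − 0.08q = 44.4 + 0.014q → q_m = 176.5957.
Price p_m = 61 − 0.04·176.5957 = 53.9362; MC(q_m) = 44.4 + 0.014·176.5957 = 46.8723.
Competitive q* = 307.4074, so Δq = 130.8117; wedge = 53.9362 − 46.8723 = 7.0639.
Welfare loss = ½ × 130.8117 × 7.0639 = €462.02.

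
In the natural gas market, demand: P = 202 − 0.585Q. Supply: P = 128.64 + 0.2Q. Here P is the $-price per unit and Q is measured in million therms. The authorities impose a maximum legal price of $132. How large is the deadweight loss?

Competitive equilibrium: 202 − 0.585Q = 128.64 + 0.2Q → Q* = 93.4522, P* = 147.3304.
At the ceiling P = 132, quantity supplied = (132 − 128.64)/0.2 = 16.8.
Willingness to pay at Q' = 16.8: 202 − 0.585·16.8 = 192.172.
ΔQ = 93.4522 − 16.8 = 76.6522; wedge = 192.172 − 132 = 60.172.
DWL = ½ × 76.6522 × 60.172 = $2306.16 million.

$2306.16 million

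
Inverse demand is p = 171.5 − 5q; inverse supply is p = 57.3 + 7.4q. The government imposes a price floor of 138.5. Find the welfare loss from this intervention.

Competitive equilibrium: 171.5 − 5q = 57.3 + 7.4q → q* = 9.2097, p* = 125.4516.
At the floor p = 138.5, quantity demanded = (171.5 − 138.5)/5 = 6.6.
Sellers' marginal cost at q' = 6.6: 57.3 + 7.4·6.6 = 106.14.
Δq = 9.2097 − 6.6 = 2.6097; wedge = 138.5 − 106.14 = 32.36.
DWL = ½ × 2.6097 × 32.36 = 42.22.

42.22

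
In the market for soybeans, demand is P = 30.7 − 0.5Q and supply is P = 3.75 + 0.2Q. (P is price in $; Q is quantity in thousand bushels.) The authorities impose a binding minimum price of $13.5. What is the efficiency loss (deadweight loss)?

$5.88 thousand

Competitive equilibrium: 30.7 − 0.5Q = 3.75 + 0.2Q → Q* = 38.5, P* = 11.45.
At the floor P = 13.5, quantity demanded = (30.7 − 13.5)/0.5 = 34.4.
Sellers' marginal cost at Q' = 34.4: 3.75 + 0.2·34.4 = 10.63.
ΔQ = 38.5 − 34.4 = 4.1; wedge = 13.5 − 10.63 = 2.87.
Welfare loss = ½ × 4.1 × 2.87 = $5.88 thousand.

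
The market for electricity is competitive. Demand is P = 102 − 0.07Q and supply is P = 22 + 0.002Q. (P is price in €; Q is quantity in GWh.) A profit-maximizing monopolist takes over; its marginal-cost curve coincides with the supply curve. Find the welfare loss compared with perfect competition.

€10800.33

Competitive equilibrium: 102 − 0.07Q = 22 + 0.002Q → Q* = 1111.11111, P* = 24.22222.
Marginal revenue: MR = 102 − 0.14Q. Set MR = MC: 102 − 0.14Q = 22 + 0.002Q → Q_m = 563.38028.
Price P_m = 102 − 0.07·563.38028 = 62.56338; MC(Q_m) = 22 + 0.002·563.38028 = 23.12676.
Competitive Q* = 1111.11111, so ΔQ = 547.73083; wedge = 62.56338 − 23.12676 = 39.43662.
DWL = ½ × 547.73083 × 39.43662 = €10800.33.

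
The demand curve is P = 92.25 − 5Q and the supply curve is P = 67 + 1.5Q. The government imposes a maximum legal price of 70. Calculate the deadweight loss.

Competitive equilibrium: 92.25 − 5Q = 67 + 1.5Q → Q* = 3.8846, P* = 72.8269.
At the ceiling P = 70, quantity supplied = (70 − 67)/1.5 = 2.
Willingness to pay at Q' = 2: 92.25 − 5·2 = 82.25.
ΔQ = 3.8846 − 2 = 1.8846; wedge = 82.25 − 70 = 12.25.
Welfare loss = ½ × 1.8846 × 12.25 = 11.54.

11.54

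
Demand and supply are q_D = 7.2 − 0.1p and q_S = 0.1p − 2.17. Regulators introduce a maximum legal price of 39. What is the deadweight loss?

6.16

In inverse form: demand p = 72 − 10q, supply p = 21.7 + 10q.
Competitive equilibrium: 72 − 10q = 21.7 + 10q → q* = 2.515, p* = 46.85.
At the ceiling p = 39, quantity supplied = (39 − 21.7)/10 = 1.73.
Willingness to pay at q' = 1.73: 72 − 10·1.73 = 54.7.
Δq = 2.515 − 1.73 = 0.785; wedge = 54.7 − 39 = 15.7.
The triangle = ½ × 0.785 × 15.7 = 6.16.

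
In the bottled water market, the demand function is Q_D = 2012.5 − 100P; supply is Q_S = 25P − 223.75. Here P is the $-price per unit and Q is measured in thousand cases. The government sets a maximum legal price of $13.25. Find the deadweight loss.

$336.40 thousand

In inverse form: demand P = 20.125 − 0.01Q, supply P = 8.95 + 0.04Q.
Competitive equilibrium: 20.125 − 0.01Q = 8.95 + 0.04Q → Q* = 223.5, P* = 17.89.
At the ceiling P = 13.25, quantity supplied = (13.25 − 8.95)/0.04 = 107.5.
Willingness to pay at Q' = 107.5: 20.125 − 0.01·107.5 = 19.05.
ΔQ = 223.5 − 107.5 = 116; wedge = 19.05 − 13.25 = 5.8.
Welfare loss = ½ × 116 × 5.8 = $336.40 thousand.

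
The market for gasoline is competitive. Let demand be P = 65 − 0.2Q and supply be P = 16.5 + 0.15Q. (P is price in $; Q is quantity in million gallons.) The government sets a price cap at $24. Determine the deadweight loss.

$1372.86 million

Competitive equilibrium: 65 − 0.2Q = 16.5 + 0.15Q → Q* = 138.5714, P* = 37.2857.
At the ceiling P = 24, quantity supplied = (24 − 16.5)/0.15 = 50.
Willingness to pay at Q' = 50: 65 − 0.2·50 = 55.
ΔQ = 138.5714 − 50 = 88.5714; wedge = 55 − 24 = 31.
Welfare loss = ½ × 88.5714 × 31 = $1372.86 million.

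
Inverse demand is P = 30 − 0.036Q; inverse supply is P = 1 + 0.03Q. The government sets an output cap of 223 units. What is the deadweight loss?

1545.27

Competitive equilibrium: 30 − 0.036Q = 1 + 0.03Q → Q* = 439.3939, P* = 14.1818.
At Q = 223: demand price = 30 − 0.036·223 = 21.972; supply price = 1 + 0.03·223 = 7.69.
ΔQ = 439.3939 − 223 = 216.3939; wedge = 21.972 − 7.69 = 14.282.
The triangle = ½ × 216.3939 × 14.282 = 1545.27.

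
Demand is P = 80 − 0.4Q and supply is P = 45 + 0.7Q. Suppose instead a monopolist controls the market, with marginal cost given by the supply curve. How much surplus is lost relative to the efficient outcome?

Competitive equilibrium: 80 − 0.4Q = 45 + 0.7Q → Q* = 31.8182, P* = 67.2727.
Marginal revenue: MR = 80 − 0.8Q. Set MR = MC: 80 − 0.8Q = 45 + 0.7Q → Q_m = 23.3333.
Price P_m = 80 − 0.4·23.3333 = 70.6667; MC(Q_m) = 45 + 0.7·23.3333 = 61.3333.
Competitive Q* = 31.8182, so ΔQ = 8.4849; wedge = 70.6667 − 61.3333 = 9.3334.
Welfare loss = ½ × 8.4849 × 9.3334 = 39.60.

39.60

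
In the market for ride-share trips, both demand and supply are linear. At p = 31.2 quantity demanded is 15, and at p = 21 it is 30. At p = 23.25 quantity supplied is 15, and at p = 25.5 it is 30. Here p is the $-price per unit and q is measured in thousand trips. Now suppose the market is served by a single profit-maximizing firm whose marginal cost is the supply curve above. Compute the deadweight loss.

$50.84 thousand

Demand slope = (21 − 31.2)/(30 − 15) = −0.68, so p = 41.4 − 0.68q.
Supply slope = (25.5 − 23.25)/(30 − 15) = 0.15, so p = 21 + 0.15q.
Competitive equilibrium: 41.4 − 0.68q = 21 + 0.15q → q* = 24.5783, p* = 24.6867.
Marginal revenue: MR = 41.4 − 1.36q. Set MR = MC: 41.4 − 1.36q = 21 + 0.15q → q_m = 13.5099.
Price p_m = 41.4 − 0.68·13.5099 = 32.2133; MC(q_m) = 21 + 0.15·13.5099 = 23.0265.
Competitive q* = 24.5783, so Δq = 11.0684; wedge = 32.2133 − 23.0265 = 9.1868.
Deadweight loss = ½ × 11.0684 × 9.1868 = $50.84 thousand.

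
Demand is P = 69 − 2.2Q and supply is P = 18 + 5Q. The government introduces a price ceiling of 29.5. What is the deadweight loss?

82.369

Competitive equilibrium: 69 − 2.2Q = 18 + 5Q → Q* = 7.08333, P* = 53.41667.
At the ceiling P = 29.5, quantity supplied = (29.5 − 18)/5 = 2.3.
Willingness to pay at Q' = 2.3: 69 − 2.2·2.3 = 63.94.
ΔQ = 7.08333 − 2.3 = 4.78333; wedge = 63.94 − 29.5 = 34.44.
DWL = ½ × 4.78333 × 34.44 = 82.369.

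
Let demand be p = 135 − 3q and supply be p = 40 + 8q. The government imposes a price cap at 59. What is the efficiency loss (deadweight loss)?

Competitive equilibrium: 135 − 3q = 40 + 8q → q* = 8.6364, p* = 109.0909.
At the ceiling p = 59, quantity supplied = (59 − 40)/8 = 2.375.
Willingness to pay at q' = 2.375: 135 − 3·2.375 = 127.875.
Δq = 8.6364 − 2.375 = 6.2614; wedge = 127.875 − 59 = 68.875.
The triangle = ½ × 6.2614 × 68.875 = 215.63.

215.63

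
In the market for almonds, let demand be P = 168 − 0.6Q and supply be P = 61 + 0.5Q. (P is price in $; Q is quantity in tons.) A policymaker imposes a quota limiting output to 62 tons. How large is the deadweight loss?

Competitive equilibrium: 168 − 0.6Q = 61 + 0.5Q → Q* = 97.2727, P* = 109.6364.
At Q = 62: demand price = 168 − 0.6·62 = 130.8; supply price = 61 + 0.5·62 = 92.
ΔQ = 97.2727 − 62 = 35.2727; wedge = 130.8 − 92 = 38.8.
The triangle = ½ × 35.2727 × 38.8 = $684.29.

$684.29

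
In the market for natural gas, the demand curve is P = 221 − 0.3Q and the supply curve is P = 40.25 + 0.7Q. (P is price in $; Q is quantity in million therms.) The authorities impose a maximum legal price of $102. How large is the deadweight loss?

$4281.43 million

Competitive equilibrium: 221 − 0.3Q = 40.25 + 0.7Q → Q* = 180.75, P* = 166.775.
At the ceiling P = 102, quantity supplied = (102 − 40.25)/0.7 = 88.2143.
Willingness to pay at Q' = 88.2143: 221 − 0.3·88.2143 = 194.5357.
ΔQ = 180.75 − 88.2143 = 92.5357; wedge = 194.5357 − 102 = 92.5357.
Deadweight loss = ½ × 92.5357 × 92.5357 = $4281.43 million.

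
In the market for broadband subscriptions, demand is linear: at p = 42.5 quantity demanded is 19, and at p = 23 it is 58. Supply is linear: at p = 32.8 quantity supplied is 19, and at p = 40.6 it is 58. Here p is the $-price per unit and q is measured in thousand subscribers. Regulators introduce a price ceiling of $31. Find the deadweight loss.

Demand slope = (23 − 42.5)/(58 − 19) = −0.5, so p = 52 − 0.5q.
Supply slope = (40.6 − 32.8)/(58 − 19) = 0.2, so p = 29 + 0.2q.
Competitive equilibrium: 52 − 0.5q = 29 + 0.2q → q* = 32.8571, p* = 35.5714.
At the ceiling p = 31, quantity supplied = (31 − 29)/0.2 = 10.
Willingness to pay at q' = 10: 52 − 0.5·10 = 47.
Δq = 32.8571 − 10 = 22.8571; wedge = 47 − 31 = 16.
Deadweight loss = ½ × 22.8571 × 16 = $182.86 thousand.

$182.86 thousand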